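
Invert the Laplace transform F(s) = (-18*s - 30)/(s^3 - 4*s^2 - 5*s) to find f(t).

f(t) = -4*exp(5*t) + 6 - 2*exp(-t)

Factor the denominator: s^3 - 4*s^2 - 5*s = s*(s - 5)*(s + 1).
Partial fraction decomposition gives [6/s] + [-2/(s + 1)] + [-4/(s - 5)].
Invert each term: 6/(s - 0) ↔ 6e^(0t); -2/(s + 1) ↔ -2e^(-t); -4/(s - 5) ↔ -4e^(5t).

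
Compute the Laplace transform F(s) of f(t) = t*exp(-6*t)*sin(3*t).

L{sin(3t)} = 3/(s^2 + 9).
Multiplying by e^(-6t) shifts s → s + 6, so L{exp(-6*t)*sin(3*t)} = 3/((s + 6)^2 + 9).
Then apply L{t·g(t)} = -d/ds[G(s)] with G(s) = 3/((s + 6)^2 + 9):
differentiating 1 time and applying the sign gives 6*(s + 6)/(s^2 + 12*s + 45)^2.

F(s) = 6*(s + 6)/(s^2 + 12*s + 45)^2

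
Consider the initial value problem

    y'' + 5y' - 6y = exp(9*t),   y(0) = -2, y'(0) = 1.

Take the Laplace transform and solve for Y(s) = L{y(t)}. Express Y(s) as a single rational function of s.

Y(s) = (-2*s^2 + 9*s + 82)/(s^3 - 4*s^2 - 51*s + 54)

Take the Laplace transform of both sides.
Using L{y''} = s^2 Y - s·y(0) - y'(0) and L{y'} = sY - y(0), with y(0) = -2, y'(0) = 1, the left side becomes (s^2 + 5*s - 6)Y - (-2*s - 9).
The right side is L{exp(9*t)} = 1/(s - 9).
So (s^2 + 5*s - 6)Y = 1/(s - 9) + (-2*s - 9).
Isolate Y and clear denominators.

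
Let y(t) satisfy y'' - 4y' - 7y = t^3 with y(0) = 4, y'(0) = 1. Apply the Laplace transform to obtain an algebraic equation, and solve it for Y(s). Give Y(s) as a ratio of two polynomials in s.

Laplace-transform each side.
The derivative rules (L{y''} = s^2 Y - s·y(0) - y'(0) and L{y'} = sY - y(0), with y(0) = 4, y'(0) = 1) turn the left side into (s^2 - 4*s - 7)Y - (4*s - 15).
The right side is L{t^3} = 6/s^4.
So (s^2 - 4*s - 7)Y = 6/s^4 + (4*s - 15).
Solve for Y(s) and write it as one ratio of polynomials.

Y(s) = (4*s^5 - 15*s^4 + 6)/(s^6 - 4*s^5 - 7*s^4)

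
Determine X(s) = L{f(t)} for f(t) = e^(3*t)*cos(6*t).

X(s) = (s - 3)/((s - 3)^2 + 36)

L{cos(6t)} = s/(s^2 + 36).
By the first shifting theorem, multiplying by e^(3t) replaces s with s - 3.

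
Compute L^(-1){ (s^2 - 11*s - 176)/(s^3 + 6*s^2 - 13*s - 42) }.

Factor the denominator: s^3 + 6*s^2 - 13*s - 42 = (s - 3)*(s + 2)*(s + 7).
Partial fraction decomposition gives [-1/(s + 7)] + [6/(s + 2)] + [-4/(s - 3)].
Invert each term: -1/(s + 7) ↔ -e^(-7t); 6/(s + 2) ↔ 6e^(-2t); -4/(s - 3) ↔ -4e^(3t).

-4*exp(3*t) + 6*exp(-2*t) - exp(-7*t)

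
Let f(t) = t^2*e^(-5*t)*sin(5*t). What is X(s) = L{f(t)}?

L{sin(5t)} = 5/(s^2 + 25).
Multiplying by e^(-5t) shifts s → s + 5, so L{e^(-5*t)*sin(5*t)} = 5/((s + 5)^2 + 25).
Then apply L{t^2·g(t)} = (-1)^2 d^2/ds^2[G(s)] with G(s) = 5/((s + 5)^2 + 25):
differentiating 2 times and applying the sign gives 10*(3*s^2 + 30*s + 50)/(s^2 + 10*s + 50)^3.

X(s) = 10*(3*s^2 + 30*s + 50)/(s^2 + 10*s + 50)^3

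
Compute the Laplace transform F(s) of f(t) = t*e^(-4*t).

L{e^(-4t)} = 1/(s + 4).
Then apply L{t·g(t)} = -d/ds[G(s)] with G(s) = 1/(s + 4):
differentiating 1 time and applying the sign gives (s + 4)^(-2).

F(s) = (s + 4)^(-2)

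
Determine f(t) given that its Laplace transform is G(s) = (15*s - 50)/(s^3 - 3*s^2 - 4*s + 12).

f(t) = -exp(3*t) + 5*exp(2*t) - 4*exp(-2*t)

Factor the denominator: s^3 - 3*s^2 - 4*s + 12 = (s - 3)*(s - 2)*(s + 2).
Partial fraction decomposition gives [-1/(s - 3)] + [-4/(s + 2)] + [5/(s - 2)].
Invert each term: -1/(s - 3) ↔ -e^(3t); -4/(s + 2) ↔ -4e^(-2t); 5/(s - 2) ↔ 5e^(2t).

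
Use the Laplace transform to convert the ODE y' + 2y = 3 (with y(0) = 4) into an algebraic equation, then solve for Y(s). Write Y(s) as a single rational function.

Apply the Laplace transform to the equation.
The derivative rules (L{y'} = sY - y(0) = sY - 4) turn the left side into (s + 2)Y - (4).
The right side is L{3} = 3/s.
So (s + 2)Y = 3/s + (4).
Divide through and combine into a single rational function.

Y(s) = (4*s + 3)/(s^2 + 2*s)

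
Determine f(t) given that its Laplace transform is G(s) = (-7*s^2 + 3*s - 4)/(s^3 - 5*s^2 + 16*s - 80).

f(t) = -4*exp(5*t) - 3*sin(4*t) - 3*cos(4*t)

Factor the denominator: s^3 - 5*s^2 + 16*s - 80 = (s - 5)*(s^2 + 16).
Partial fraction decomposition gives [-4/(s - 5)] + [-3*s/(s^2 + 16)] + [-12/(s^2 + 16)].
Invert each term: -4/(s - 5) ↔ -4e^(5t); -3·s/(s^2 + 16) ↔ -3cos(4t); -3·4/(s^2 + 16) ↔ -3sin(4t).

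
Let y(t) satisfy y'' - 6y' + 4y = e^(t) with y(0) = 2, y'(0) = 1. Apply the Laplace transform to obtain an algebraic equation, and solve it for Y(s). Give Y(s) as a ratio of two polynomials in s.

Y(s) = (2*s^2 - 13*s + 12)/(s^3 - 7*s^2 + 10*s - 4)

Apply the Laplace transform to the equation.
Using L{y''} = s^2 Y - s·y(0) - y'(0) and L{y'} = sY - y(0), with y(0) = 2, y'(0) = 1, the left side becomes (s^2 - 6*s + 4)Y - (2*s - 11).
The right side is L{e^(t)} = 1/(s - 1).
So (s^2 - 6*s + 4)Y = 1/(s - 1) + (2*s - 11).
Divide through and combine into a single rational function.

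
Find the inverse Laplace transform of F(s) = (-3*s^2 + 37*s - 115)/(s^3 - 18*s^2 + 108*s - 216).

-t^2*exp(6*t)/2 + t*exp(6*t) - 3*exp(6*t)

Factor the denominator: s^3 - 18*s^2 + 108*s - 216 = (s - 6)^3.
Partial fraction decomposition gives [-3/(s - 6)] + [(s - 6)^(-2)] + [-1/(s - 6)^3].
Invert each term: -3/(s - 6) ↔ -3e^(6t); 1/(s - 6)^2 ↔ t·e^(6t); -1/(s - 6)^3 ↔ (-1/2)t^2·e^(6t).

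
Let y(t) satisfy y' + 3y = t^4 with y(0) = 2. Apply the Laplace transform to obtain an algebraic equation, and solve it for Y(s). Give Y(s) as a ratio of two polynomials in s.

Laplace-transform each side.
The derivative rules (L{y'} = sY - y(0) = sY - 2) turn the left side into (s + 3)Y - (2).
The right side is L{t^4} = 24/s^5.
So (s + 3)Y = 24/s^5 + (2).
Isolate Y and clear denominators.

Y(s) = (2*s^5 + 24)/(s^6 + 3*s^5)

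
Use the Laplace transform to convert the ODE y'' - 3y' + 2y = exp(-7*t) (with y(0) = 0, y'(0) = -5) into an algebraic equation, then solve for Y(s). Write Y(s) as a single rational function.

Y(s) = (-5*s - 34)/(s^3 + 4*s^2 - 19*s + 14)

Take the Laplace transform of both sides.
With L{y''} = s^2 Y - s·y(0) - y'(0) and L{y'} = sY - y(0), with y(0) = 0, y'(0) = -5: the LHS transforms to (s^2 - 3*s + 2)Y - (-5).
The right side is L{exp(-7*t)} = 1/(s + 7).
So (s^2 - 3*s + 2)Y = 1/(s + 7) + (-5).
Divide through and combine into a single rational function.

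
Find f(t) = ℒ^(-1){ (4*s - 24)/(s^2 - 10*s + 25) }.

Factor the denominator: s^2 - 10*s + 25 = (s - 5)^2.
Partial fraction decomposition gives [4/(s - 5)] + [-4/(s - 5)^2].
Invert each term: 4/(s - 5) ↔ 4e^(5t); -4/(s - 5)^2 ↔ -4t·e^(5t).

f(t) = -4*t*exp(5*t) + 4*exp(5*t)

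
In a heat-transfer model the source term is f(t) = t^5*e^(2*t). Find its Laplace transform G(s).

L{t^5} = 5!/s^6 = 120/s^6.
By the first shifting theorem, multiplying by e^(2t) replaces s with s - 2.

G(s) = 120/(s - 2)^6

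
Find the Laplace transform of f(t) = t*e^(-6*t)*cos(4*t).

(s + 2)*(s + 10)/(s^2 + 12*s + 52)^2

L{cos(4t)} = s/(s^2 + 16).
Multiplying by e^(-6t) shifts s → s + 6, so L{e^(-6*t)*cos(4*t)} = (s + 6)/((s + 6)^2 + 16).
Then apply L{t·g(t)} = -d/ds[G(s)] with G(s) = (s + 6)/((s + 6)^2 + 16):
differentiating 1 time and applying the sign gives (s + 2)*(s + 10)/(s^2 + 12*s + 52)^2.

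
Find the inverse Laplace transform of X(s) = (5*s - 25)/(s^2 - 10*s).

Rewrite the denominator: s^2 - 10*s = (s - 5)^2 - 25.
The form in (s - 5) signals a first-shifting-theorem factor e^(5t).
Since L{cosh(5t)} = s/(s^2 - 25), the inverse is exp(5*t)*cosh(5*t), scaled by 5.

5*exp(5*t)*cosh(5*t)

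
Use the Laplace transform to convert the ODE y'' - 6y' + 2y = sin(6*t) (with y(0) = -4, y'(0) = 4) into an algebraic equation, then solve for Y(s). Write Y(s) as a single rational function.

Apply the Laplace transform to the equation.
With L{y''} = s^2 Y - s·y(0) - y'(0) and L{y'} = sY - y(0), with y(0) = -4, y'(0) = 4: the LHS transforms to (s^2 - 6*s + 2)Y - (-4*s + 28).
The right side is L{sin(6*t)} = 6/(s^2 + 36).
So (s^2 - 6*s + 2)Y = 6/(s^2 + 36) + (-4*s + 28).
Isolate Y and clear denominators.

Y(s) = (-4*s^3 + 28*s^2 - 144*s + 1014)/(s^4 - 6*s^3 + 38*s^2 - 216*s + 72)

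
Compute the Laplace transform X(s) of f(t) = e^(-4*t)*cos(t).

X(s) = (s + 4)/((s + 4)^2 + 1)

L{cos(t)} = s/(s^2 + 1).
By the first shifting theorem, multiplying by e^(-4t) replaces s with s + 4.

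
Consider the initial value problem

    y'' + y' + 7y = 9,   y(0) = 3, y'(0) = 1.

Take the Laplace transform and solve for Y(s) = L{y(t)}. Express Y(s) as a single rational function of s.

Take the Laplace transform of both sides.
The derivative rules (L{y''} = s^2 Y - s·y(0) - y'(0) and L{y'} = sY - y(0), with y(0) = 3, y'(0) = 1) turn the left side into (s^2 + s + 7)Y - (3*s + 4).
The right side is L{9} = 9/s.
So (s^2 + s + 7)Y = 9/s + (3*s + 4).
Solve for Y(s) and write it as one ratio of polynomials.

Y(s) = (3*s^2 + 4*s + 9)/(s^3 + s^2 + 7*s)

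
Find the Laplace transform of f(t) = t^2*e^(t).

L{e^(t)} = 1/(s - 1).
Then apply L{t^2·g(t)} = (-1)^2 d^2/ds^2[G(s)] with G(s) = 1/(s - 1):
differentiating 2 times and applying the sign gives 2/(s - 1)^3.

2/(s - 1)^3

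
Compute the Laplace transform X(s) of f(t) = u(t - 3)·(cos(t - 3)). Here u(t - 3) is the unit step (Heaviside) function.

X(s) = s*exp(-3*s)/(s^2 + 1)

By the second shifting theorem, L{u(t - c)·g(t - c)} = e^(-cs)·G(s) with c = 3 and G(s) = L{g(t)}.
L{cos(t)} = s/(s^2 + 1).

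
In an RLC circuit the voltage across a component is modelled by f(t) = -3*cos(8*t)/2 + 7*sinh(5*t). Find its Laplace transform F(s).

F(s) = -3*s/(2*(s^2 + 64)) + 35/(s^2 - 25)

By linearity of the Laplace transform, transform each term separately.
(-3/2)·[L{cos(8t)} = s/(s^2 + 64)]; (7)·[L{sinh(5t)} = 5/(s^2 - 25)].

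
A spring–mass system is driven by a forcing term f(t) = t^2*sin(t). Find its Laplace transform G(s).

G(s) = 2*(3*s^2 - 1)/(s^2 + 1)^3

L{sin(t)} = 1/(s^2 + 1).
Then apply L{t^2·g(t)} = (-1)^2 d^2/ds^2[H(s)] with H(s) = 1/(s^2 + 1):
differentiating 2 times and applying the sign gives 2*(3*s^2 - 1)/(s^2 + 1)^3.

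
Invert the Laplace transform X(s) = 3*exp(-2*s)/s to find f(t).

f(t) = Heaviside(t - 2)*(3)

The factor e^(-2s) signals a time shift by c = 2 (second shifting theorem).
L{3} = 3/s, so L^-1{3/s} = 3.
Hence the inverse is u(t - 2) times that function evaluated at t - 2.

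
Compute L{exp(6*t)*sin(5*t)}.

L{sin(5t)} = 5/(s^2 + 25).
By the first shifting theorem, multiplying by e^(6t) replaces s with s - 6.

5/((s - 6)^2 + 25)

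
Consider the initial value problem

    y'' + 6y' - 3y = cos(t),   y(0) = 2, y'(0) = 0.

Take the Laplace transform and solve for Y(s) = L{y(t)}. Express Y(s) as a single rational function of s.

Y(s) = (2*s^3 + 12*s^2 + 3*s + 12)/(s^4 + 6*s^3 - 2*s^2 + 6*s - 3)

Transform both sides with L{·}.
The derivative rules (L{y''} = s^2 Y - s·y(0) - y'(0) and L{y'} = sY - y(0), with y(0) = 2, y'(0) = 0) turn the left side into (s^2 + 6*s - 3)Y - (2*s + 12).
The right side is L{cos(t)} = s/(s^2 + 1).
So (s^2 + 6*s - 3)Y = s/(s^2 + 1) + (2*s + 12).
Isolate Y and clear denominators.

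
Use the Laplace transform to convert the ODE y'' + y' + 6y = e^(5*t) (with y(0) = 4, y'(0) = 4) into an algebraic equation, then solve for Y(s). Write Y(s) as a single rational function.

Take the Laplace transform of both sides.
Using L{y''} = s^2 Y - s·y(0) - y'(0) and L{y'} = sY - y(0), with y(0) = 4, y'(0) = 4, the left side becomes (s^2 + s + 6)Y - (4*s + 8).
The right side is L{e^(5*t)} = 1/(s - 5).
So (s^2 + s + 6)Y = 1/(s - 5) + (4*s + 8).
Isolate Y and clear denominators.

Y(s) = (4*s^2 - 12*s - 39)/(s^3 - 4*s^2 + s - 30)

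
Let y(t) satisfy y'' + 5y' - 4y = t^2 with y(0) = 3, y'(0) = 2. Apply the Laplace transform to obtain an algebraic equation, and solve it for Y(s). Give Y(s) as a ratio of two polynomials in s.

Laplace-transform each side.
With L{y''} = s^2 Y - s·y(0) - y'(0) and L{y'} = sY - y(0), with y(0) = 3, y'(0) = 2: the LHS transforms to (s^2 + 5*s - 4)Y - (3*s + 17).
The right side is L{t^2} = 2/s^3.
So (s^2 + 5*s - 4)Y = 2/s^3 + (3*s + 17).
Isolate Y and clear denominators.

Y(s) = (3*s^4 + 17*s^3 + 2)/(s^5 + 5*s^4 - 4*s^3)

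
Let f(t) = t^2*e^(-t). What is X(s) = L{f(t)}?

L{e^(-t)} = 1/(s + 1).
Then apply L{t^2·g(t)} = (-1)^2 d^2/ds^2[G(s)] with G(s) = 1/(s + 1):
differentiating 2 times and applying the sign gives 2/(s + 1)^3.

X(s) = 2/(s + 1)^3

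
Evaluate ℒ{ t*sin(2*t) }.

4*s/(s^2 + 4)^2

L{sin(2t)} = 2/(s^2 + 4).
Then apply L{t·g(t)} = -d/ds[G(s)] with G(s) = 2/(s^2 + 4):
differentiating 1 time and applying the sign gives 4*s/(s^2 + 4)^2.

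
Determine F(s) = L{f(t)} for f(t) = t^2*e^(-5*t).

L{e^(-5t)} = 1/(s + 5).
Then apply L{t^2·g(t)} = (-1)^2 d^2/ds^2[G(s)] with G(s) = 1/(s + 5):
differentiating 2 times and applying the sign gives 2/(s + 5)^3.

F(s) = 2/(s + 5)^3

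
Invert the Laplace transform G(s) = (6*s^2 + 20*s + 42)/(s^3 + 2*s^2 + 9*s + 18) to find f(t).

Factor the denominator: s^3 + 2*s^2 + 9*s + 18 = (s + 2)*(s^2 + 9).
Partial fraction decomposition gives [2/(s + 2)] + [4*s/(s^2 + 9)] + [12/(s^2 + 9)].
Invert each term: 2/(s + 2) ↔ 2e^(-2t); 4·s/(s^2 + 9) ↔ 4cos(3t); 4·3/(s^2 + 9) ↔ 4sin(3t).

f(t) = 4*sin(3*t) + 4*cos(3*t) + 2*exp(-2*t)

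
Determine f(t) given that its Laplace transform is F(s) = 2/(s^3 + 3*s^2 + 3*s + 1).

Rewrite the denominator: s^3 + 3*s^2 + 3*s + 1 = (s + 1)^3.
The form in (s + 1) signals a first-shifting-theorem factor e^(-t).
Since L{t^2} = 2!/s^3 = 2/s^3, the inverse is t^2*e^(-t).

f(t) = t^2*exp(-t)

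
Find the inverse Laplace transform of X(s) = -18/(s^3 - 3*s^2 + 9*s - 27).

-exp(3*t) + sin(3*t) + cos(3*t)

Factor the denominator: s^3 - 3*s^2 + 9*s - 27 = (s - 3)*(s^2 + 9).
Partial fraction decomposition gives [-1/(s - 3)] + [s/(s^2 + 9)] + [3/(s^2 + 9)].
Invert each term: -1/(s - 3) ↔ -e^(3t); 1·s/(s^2 + 9) ↔ cos(3t); 1·3/(s^2 + 9) ↔ sin(3t).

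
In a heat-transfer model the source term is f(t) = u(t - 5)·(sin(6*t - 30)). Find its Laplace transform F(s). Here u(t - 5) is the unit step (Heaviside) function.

F(s) = 6*exp(-5*s)/(s^2 + 36)

By the second shifting theorem, L{u(t - c)·g(t - c)} = e^(-cs)·G(s) with c = 5 and G(s) = L{g(t)}.
L{sin(6t)} = 6/(s^2 + 36).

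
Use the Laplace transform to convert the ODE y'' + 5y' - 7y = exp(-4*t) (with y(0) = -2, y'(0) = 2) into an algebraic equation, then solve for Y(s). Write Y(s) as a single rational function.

Y(s) = (-2*s^2 - 16*s - 31)/(s^3 + 9*s^2 + 13*s - 28)

Laplace-transform each side.
Using L{y''} = s^2 Y - s·y(0) - y'(0) and L{y'} = sY - y(0), with y(0) = -2, y'(0) = 2, the left side becomes (s^2 + 5*s - 7)Y - (-2*s - 8).
The right side is L{exp(-4*t)} = 1/(s + 4).
So (s^2 + 5*s - 7)Y = 1/(s + 4) + (-2*s - 8).
Isolate Y and clear denominators.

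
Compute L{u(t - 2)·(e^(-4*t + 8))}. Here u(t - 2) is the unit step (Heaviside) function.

By the second shifting theorem, L{u(t - c)·g(t - c)} = e^(-cs)·G(s) with c = 2 and G(s) = L{g(t)}.
L{e^(-4t)} = 1/(s + 4).

exp(-2*s)/(s + 4)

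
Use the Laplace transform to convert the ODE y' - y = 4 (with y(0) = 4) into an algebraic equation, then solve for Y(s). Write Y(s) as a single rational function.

Laplace-transform each side.
The derivative rules (L{y'} = sY - y(0) = sY - 4) turn the left side into (s - 1)Y - (4).
The right side is L{4} = 4/s.
So (s - 1)Y = 4/s + (4).
Divide through and combine into a single rational function.

Y(s) = (4*s + 4)/(s^2 - s)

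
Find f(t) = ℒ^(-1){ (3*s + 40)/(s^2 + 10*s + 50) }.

Complete the square in the denominator: s^2 + 10*s + 50 = (s + 5)^2 + 5^2.
Split the numerator to match: 3*s + 40 = 3·(s + 5) + 5·5.
Invert each term: 3·(s + 5)/((s + 5)^2 + 25) ↔ 3e^(-5t)cos(5t); 5·5/((s + 5)^2 + 25) ↔ 5e^(-5t)sin(5t).

f(t) = 5*exp(-5*t)*sin(5*t) + 3*exp(-5*t)*cos(5*t)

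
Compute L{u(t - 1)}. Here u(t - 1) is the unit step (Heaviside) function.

exp(-s)/s

By the second shifting theorem, L{u(t - c)·g(t - c)} = e^(-cs)·G(s) with c = 1 and G(s) = L{g(t)}.
L{1} = 1/s.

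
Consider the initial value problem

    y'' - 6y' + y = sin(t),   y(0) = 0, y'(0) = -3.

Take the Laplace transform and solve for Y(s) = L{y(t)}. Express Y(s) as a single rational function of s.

Y(s) = (-3*s^2 - 2)/(s^4 - 6*s^3 + 2*s^2 - 6*s + 1)

Apply the Laplace transform to the equation.
With L{y''} = s^2 Y - s·y(0) - y'(0) and L{y'} = sY - y(0), with y(0) = 0, y'(0) = -3: the LHS transforms to (s^2 - 6*s + 1)Y - (-3).
The right side is L{sin(t)} = 1/(s^2 + 1).
So (s^2 - 6*s + 1)Y = 1/(s^2 + 1) + (-3).
Isolate Y and clear denominators.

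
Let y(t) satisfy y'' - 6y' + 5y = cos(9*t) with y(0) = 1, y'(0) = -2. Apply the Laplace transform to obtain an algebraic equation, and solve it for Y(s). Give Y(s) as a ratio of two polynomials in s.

Y(s) = (s^3 - 8*s^2 + 82*s - 648)/(s^4 - 6*s^3 + 86*s^2 - 486*s + 405)

Laplace-transform each side.
With L{y''} = s^2 Y - s·y(0) - y'(0) and L{y'} = sY - y(0), with y(0) = 1, y'(0) = -2: the LHS transforms to (s^2 - 6*s + 5)Y - (s - 8).
The right side is L{cos(9*t)} = s/(s^2 + 81).
So (s^2 - 6*s + 5)Y = s/(s^2 + 81) + (s - 8).
Isolate Y and clear denominators.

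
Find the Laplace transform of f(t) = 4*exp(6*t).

L{4} = 4/s.
By the first shifting theorem, multiplying by e^(6t) replaces s with s - 6.

4/(s - 6)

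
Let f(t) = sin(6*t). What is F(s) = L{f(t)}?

F(s) = 6/(s^2 + 36)

L{sin(6t)} = 6/(s^2 + 36).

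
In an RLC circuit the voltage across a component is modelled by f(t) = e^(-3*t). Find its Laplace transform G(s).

G(s) = 1/(s + 3)

L{e^(-3t)} = 1/(s + 3).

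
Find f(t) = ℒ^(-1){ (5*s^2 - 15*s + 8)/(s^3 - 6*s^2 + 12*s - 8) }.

f(t) = -t^2*exp(2*t) + 5*t*exp(2*t) + 5*exp(2*t)

Factor the denominator: s^3 - 6*s^2 + 12*s - 8 = (s - 2)^3.
Partial fraction decomposition gives [5/(s - 2)] + [5/(s - 2)^2] + [-2/(s - 2)^3].
Invert each term: 5/(s - 2) ↔ 5e^(2t); 5/(s - 2)^2 ↔ 5t·e^(2t); -2/(s - 2)^3 ↔ (-1)t^2·e^(2t).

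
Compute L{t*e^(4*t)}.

L{t} = 1!/s^2 = 1/s^2.
By the first shifting theorem, multiplying by e^(4t) replaces s with s - 4.

(s - 4)^(-2)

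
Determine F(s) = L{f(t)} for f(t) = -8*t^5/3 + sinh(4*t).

F(s) = 4/(s^2 - 16) - 320/s^6

The transform is linear, so treat each term independently.
(-8/3)·[L{t^5} = 5!/s^6 = 120/s^6]; L{sinh(4t)} = 4/(s^2 - 16).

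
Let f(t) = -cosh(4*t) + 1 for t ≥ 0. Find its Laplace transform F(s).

The transform is linear, so treat each term independently.
L{1} = 1/s; (-1)·[L{cosh(4t)} = s/(s^2 - 16)].

F(s) = -s/(s^2 - 16) + 1/s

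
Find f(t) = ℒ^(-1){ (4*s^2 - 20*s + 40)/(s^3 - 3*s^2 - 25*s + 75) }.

f(t) = 2*exp(5*t) - exp(3*t) + 3*exp(-5*t)

Factor the denominator: s^3 - 3*s^2 - 25*s + 75 = (s - 5)*(s - 3)*(s + 5).
Partial fraction decomposition gives [3/(s + 5)] + [-1/(s - 3)] + [2/(s - 5)].
Invert each term: 3/(s + 5) ↔ 3e^(-5t); -1/(s - 3) ↔ -e^(3t); 2/(s - 5) ↔ 2e^(5t).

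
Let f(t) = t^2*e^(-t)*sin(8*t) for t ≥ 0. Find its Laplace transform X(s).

X(s) = 16*(3*s^2 + 6*s - 61)/(s^2 + 2*s + 65)^3

L{sin(8t)} = 8/(s^2 + 64).
Multiplying by e^(-t) shifts s → s + 1, so L{e^(-t)*sin(8*t)} = 8/((s + 1)^2 + 64).
Then apply L{t^2·g(t)} = (-1)^2 d^2/ds^2[G(s)] with G(s) = 8/((s + 1)^2 + 64):
differentiating 2 times and applying the sign gives 16*(3*s^2 + 6*s - 61)/(s^2 + 2*s + 65)^3.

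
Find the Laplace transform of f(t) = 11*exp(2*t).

L{11} = 11/s.
By the first shifting theorem, multiplying by e^(2t) replaces s with s - 2.

11/(s - 2)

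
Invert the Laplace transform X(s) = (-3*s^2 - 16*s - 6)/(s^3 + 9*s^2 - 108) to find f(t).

f(t) = 2*t*exp(-6*t) - exp(3*t) - 2*exp(-6*t)

Factor the denominator: s^3 + 9*s^2 - 108 = (s - 3)*(s + 6)^2.
Partial fraction decomposition gives [-2/(s + 6)] + [2/(s + 6)^2] + [-1/(s - 3)].
Invert each term: -2/(s + 6) ↔ -2e^(-6t); 2/(s + 6)^2 ↔ 2t·e^(-6t); -1/(s - 3) ↔ -e^(3t).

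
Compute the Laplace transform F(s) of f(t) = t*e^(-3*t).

L{e^(-3t)} = 1/(s + 3).
Then apply L{t·g(t)} = -d/ds[G(s)] with G(s) = 1/(s + 3):
differentiating 1 time and applying the sign gives (s + 3)^(-2).

F(s) = (s + 3)^(-2)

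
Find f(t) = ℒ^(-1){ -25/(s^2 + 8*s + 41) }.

Rewrite the denominator: s^2 + 8*s + 41 = (s + 4)^2 + 25.
The form in (s + 4) signals a first-shifting-theorem factor e^(-4t).
Since L{sin(5t)} = 5/(s^2 + 25), the inverse is e^(-4*t)*sin(5*t), scaled by -5.

f(t) = -5*exp(-4*t)*sin(5*t)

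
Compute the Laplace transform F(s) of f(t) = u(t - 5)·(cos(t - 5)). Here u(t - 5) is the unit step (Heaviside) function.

F(s) = s*exp(-5*s)/(s^2 + 1)

By the second shifting theorem, L{u(t - c)·g(t - c)} = e^(-cs)·G(s) with c = 5 and G(s) = L{g(t)}.
L{cos(t)} = s/(s^2 + 1).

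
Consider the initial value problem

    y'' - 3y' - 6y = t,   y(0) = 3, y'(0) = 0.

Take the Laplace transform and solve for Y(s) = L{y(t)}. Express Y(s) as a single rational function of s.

Laplace-transform each side.
Using L{y''} = s^2 Y - s·y(0) - y'(0) and L{y'} = sY - y(0), with y(0) = 3, y'(0) = 0, the left side becomes (s^2 - 3*s - 6)Y - (3*s - 9).
The right side is L{t} = s^(-2).
So (s^2 - 3*s - 6)Y = s^(-2) + (3*s - 9).
Isolate Y and clear denominators.

Y(s) = (3*s^3 - 9*s^2 + 1)/(s^4 - 3*s^3 - 6*s^2)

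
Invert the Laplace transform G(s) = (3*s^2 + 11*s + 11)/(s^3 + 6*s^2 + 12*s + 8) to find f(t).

Factor the denominator: s^3 + 6*s^2 + 12*s + 8 = (s + 2)^3.
Partial fraction decomposition gives [3/(s + 2)] + [-1/(s + 2)^2] + [(s + 2)^(-3)].
Invert each term: 3/(s + 2) ↔ 3e^(-2t); -1/(s + 2)^2 ↔ -t·e^(-2t); 1/(s + 2)^3 ↔ (1/2)t^2·e^(-2t).

f(t) = t^2*exp(-2*t)/2 - t*exp(-2*t) + 3*exp(-2*t)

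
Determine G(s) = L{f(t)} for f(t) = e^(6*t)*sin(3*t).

L{sin(3t)} = 3/(s^2 + 9).
By the first shifting theorem, multiplying by e^(6t) replaces s with s - 6.

G(s) = 3/((s - 6)^2 + 9)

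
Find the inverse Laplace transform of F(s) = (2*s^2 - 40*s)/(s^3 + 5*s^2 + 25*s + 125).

-5*sin(5*t) - 3*cos(5*t) + 5*exp(-5*t)

Factor the denominator: s^3 + 5*s^2 + 25*s + 125 = (s + 5)*(s^2 + 25).
Partial fraction decomposition gives [5/(s + 5)] + [-3*s/(s^2 + 25)] + [-25/(s^2 + 25)].
Invert each term: 5/(s + 5) ↔ 5e^(-5t); -3·s/(s^2 + 25) ↔ -3cos(5t); -5·5/(s^2 + 25) ↔ -5sin(5t).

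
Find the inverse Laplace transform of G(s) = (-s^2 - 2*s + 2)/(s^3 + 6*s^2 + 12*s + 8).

Factor the denominator: s^3 + 6*s^2 + 12*s + 8 = (s + 2)^3.
Partial fraction decomposition gives [-1/(s + 2)] + [2/(s + 2)^2] + [2/(s + 2)^3].
Invert each term: -1/(s + 2) ↔ -e^(-2t); 2/(s + 2)^2 ↔ 2t·e^(-2t); 2/(s + 2)^3 ↔ (1)t^2·e^(-2t).

t^2*exp(-2*t) + 2*t*exp(-2*t) - exp(-2*t)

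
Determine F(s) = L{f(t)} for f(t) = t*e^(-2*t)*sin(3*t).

L{sin(3t)} = 3/(s^2 + 9).
Multiplying by e^(-2t) shifts s → s + 2, so L{e^(-2*t)*sin(3*t)} = 3/((s + 2)^2 + 9).
Then apply L{t·g(t)} = -d/ds[G(s)] with G(s) = 3/((s + 2)^2 + 9):
differentiating 1 time and applying the sign gives 6*(s + 2)/(s^2 + 4*s + 13)^2.

F(s) = 6*(s + 2)/(s^2 + 4*s + 13)^2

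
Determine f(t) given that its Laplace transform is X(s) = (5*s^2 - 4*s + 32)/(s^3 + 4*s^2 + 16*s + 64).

f(t) = -2*sin(4*t) + cos(4*t) + 4*exp(-4*t)

Factor the denominator: s^3 + 4*s^2 + 16*s + 64 = (s + 4)*(s^2 + 16).
Partial fraction decomposition gives [4/(s + 4)] + [s/(s^2 + 16)] + [-8/(s^2 + 16)].
Invert each term: 4/(s + 4) ↔ 4e^(-4t); 1·s/(s^2 + 16) ↔ cos(4t); -2·4/(s^2 + 16) ↔ -2sin(4t).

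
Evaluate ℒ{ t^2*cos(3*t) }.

L{cos(3t)} = s/(s^2 + 9).
Then apply L{t^2·g(t)} = (-1)^2 d^2/ds^2[G(s)] with G(s) = s/(s^2 + 9):
differentiating 2 times and applying the sign gives 2*s*(s^2 - 27)/(s^2 + 9)^3.

2*s*(s^2 - 27)/(s^2 + 9)^3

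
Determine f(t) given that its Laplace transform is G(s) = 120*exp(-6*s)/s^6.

f(t) = Heaviside(t - 6)*((t - 6)^5)

The factor e^(-6s) signals a time shift by c = 6 (second shifting theorem).
L{t^5} = 5!/s^6 = 120/s^6, so L^-1{120/s^6} = t^5.
Hence the inverse is u(t - 6) times that function evaluated at t - 6.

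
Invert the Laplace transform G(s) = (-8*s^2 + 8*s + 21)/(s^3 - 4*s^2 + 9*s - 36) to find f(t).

f(t) = -3*exp(4*t) - 4*sin(3*t) - 5*cos(3*t)

Factor the denominator: s^3 - 4*s^2 + 9*s - 36 = (s - 4)*(s^2 + 9).
Partial fraction decomposition gives [-3/(s - 4)] + [-5*s/(s^2 + 9)] + [-12/(s^2 + 9)].
Invert each term: -3/(s - 4) ↔ -3e^(4t); -5·s/(s^2 + 9) ↔ -5cos(3t); -4·3/(s^2 + 9) ↔ -4sin(3t).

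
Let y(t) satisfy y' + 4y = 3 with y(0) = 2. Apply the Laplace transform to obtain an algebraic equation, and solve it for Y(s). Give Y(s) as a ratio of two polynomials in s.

Y(s) = (2*s + 3)/(s^2 + 4*s)

Apply the Laplace transform to the equation.
Using L{y'} = sY - y(0) = sY - 2, the left side becomes (s + 4)Y - (2).
The right side is L{3} = 3/s.
So (s + 4)Y = 3/s + (2).
Solve for Y(s) and write it as one ratio of polynomials.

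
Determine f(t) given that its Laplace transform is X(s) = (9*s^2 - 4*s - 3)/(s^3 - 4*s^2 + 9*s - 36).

f(t) = 5*exp(4*t) + 4*sin(3*t) + 4*cos(3*t)

Factor the denominator: s^3 - 4*s^2 + 9*s - 36 = (s - 4)*(s^2 + 9).
Partial fraction decomposition gives [5/(s - 4)] + [4*s/(s^2 + 9)] + [12/(s^2 + 9)].
Invert each term: 5/(s - 4) ↔ 5e^(4t); 4·s/(s^2 + 9) ↔ 4cos(3t); 4·3/(s^2 + 9) ↔ 4sin(3t).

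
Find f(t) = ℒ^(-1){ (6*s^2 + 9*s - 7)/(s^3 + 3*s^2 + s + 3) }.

Factor the denominator: s^3 + 3*s^2 + s + 3 = (s + 3)*(s^2 + 1).
Partial fraction decomposition gives [2/(s + 3)] + [4*s/(s^2 + 1)] + [-3/(s^2 + 1)].
Invert each term: 2/(s + 3) ↔ 2e^(-3t); 4·s/(s^2 + 1) ↔ 4cos(t); -3·1/(s^2 + 1) ↔ -3sin(t).

f(t) = -3*sin(t) + 4*cos(t) + 2*exp(-3*t)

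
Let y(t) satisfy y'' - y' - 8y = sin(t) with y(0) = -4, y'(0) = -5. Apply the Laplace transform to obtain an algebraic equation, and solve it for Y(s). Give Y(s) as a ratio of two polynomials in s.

Y(s) = (-4*s^3 - s^2 - 4*s)/(s^4 - s^3 - 7*s^2 - s - 8)

Laplace-transform each side.
With L{y''} = s^2 Y - s·y(0) - y'(0) and L{y'} = sY - y(0), with y(0) = -4, y'(0) = -5: the LHS transforms to (s^2 - s - 8)Y - (-4*s - 1).
The right side is L{sin(t)} = 1/(s^2 + 1).
So (s^2 - s - 8)Y = 1/(s^2 + 1) + (-4*s - 1).
Solve for Y(s) and write it as one ratio of polynomials.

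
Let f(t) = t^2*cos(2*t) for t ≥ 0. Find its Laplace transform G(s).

G(s) = 2*s*(s^2 - 12)/(s^2 + 4)^3

L{cos(2t)} = s/(s^2 + 4).
Then apply L{t^2·g(t)} = (-1)^2 d^2/ds^2[H(s)] with H(s) = s/(s^2 + 4):
differentiating 2 times and applying the sign gives 2*s*(s^2 - 12)/(s^2 + 4)^3.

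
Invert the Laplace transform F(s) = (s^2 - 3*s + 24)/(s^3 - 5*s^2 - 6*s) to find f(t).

Factor the denominator: s^3 - 5*s^2 - 6*s = s*(s - 6)*(s + 1).
Partial fraction decomposition gives [-4/s] + [4/(s + 1)] + [1/(s - 6)].
Invert each term: -4/(s - 0) ↔ -4e^(0t); 4/(s + 1) ↔ 4e^(-t); 1/(s - 6) ↔ e^(6t).

f(t) = exp(6*t) - 4 + 4*exp(-t)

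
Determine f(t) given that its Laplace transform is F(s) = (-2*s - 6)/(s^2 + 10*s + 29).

Complete the square in the denominator: s^2 + 10*s + 29 = (s + 5)^2 + 2^2.
Split the numerator to match: -2*s - 6 = -2·(s + 5) + 2·2.
Invert each term: -2·(s + 5)/((s + 5)^2 + 4) ↔ -2e^(-5t)cos(2t); 2·2/((s + 5)^2 + 4) ↔ 2e^(-5t)sin(2t).

f(t) = 2*exp(-5*t)*sin(2*t) - 2*exp(-5*t)*cos(2*t)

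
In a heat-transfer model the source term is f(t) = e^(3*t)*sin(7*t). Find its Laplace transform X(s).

L{sin(7t)} = 7/(s^2 + 49).
By the first shifting theorem, multiplying by e^(3t) replaces s with s - 3.

X(s) = 7/((s - 3)^2 + 49)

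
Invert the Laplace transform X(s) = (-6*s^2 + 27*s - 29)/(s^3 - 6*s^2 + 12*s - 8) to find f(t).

f(t) = t^2*exp(2*t)/2 + 3*t*exp(2*t) - 6*exp(2*t)

Factor the denominator: s^3 - 6*s^2 + 12*s - 8 = (s - 2)^3.
Partial fraction decomposition gives [-6/(s - 2)] + [3/(s - 2)^2] + [(s - 2)^(-3)].
Invert each term: -6/(s - 2) ↔ -6e^(2t); 3/(s - 2)^2 ↔ 3t·e^(2t); 1/(s - 2)^3 ↔ (1/2)t^2·e^(2t).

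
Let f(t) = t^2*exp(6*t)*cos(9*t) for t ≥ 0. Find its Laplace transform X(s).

X(s) = 2*(s - 6)*(s^2 - 12*s - 207)/(s^2 - 12*s + 117)^3

L{cos(9t)} = s/(s^2 + 81).
Multiplying by e^(6t) shifts s → s - 6, so L{exp(6*t)*cos(9*t)} = (s - 6)/((s - 6)^2 + 81).
Then apply L{t^2·g(t)} = (-1)^2 d^2/ds^2[G(s)] with G(s) = (s - 6)/((s - 6)^2 + 81):
differentiating 2 times and applying the sign gives 2*(s - 6)*(s^2 - 12*s - 207)/(s^2 - 12*s + 117)^3.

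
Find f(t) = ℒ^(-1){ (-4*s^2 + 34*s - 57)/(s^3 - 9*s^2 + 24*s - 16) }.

Factor the denominator: s^3 - 9*s^2 + 24*s - 16 = (s - 4)^2*(s - 1).
Partial fraction decomposition gives [-1/(s - 4)] + [5/(s - 4)^2] + [-3/(s - 1)].
Invert each term: -1/(s - 4) ↔ -e^(4t); 5/(s - 4)^2 ↔ 5t·e^(4t); -3/(s - 1) ↔ -3e^(t).

f(t) = 5*t*exp(4*t) - exp(4*t) - 3*exp(t)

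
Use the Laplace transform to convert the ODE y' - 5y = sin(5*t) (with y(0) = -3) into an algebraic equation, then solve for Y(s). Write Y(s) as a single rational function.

Y(s) = (-3*s^2 - 70)/(s^3 - 5*s^2 + 25*s - 125)

Transform both sides with L{·}.
The derivative rules (L{y'} = sY - y(0) = sY - (-3)) turn the left side into (s - 5)Y - (-3).
The right side is L{sin(5*t)} = 5/(s^2 + 25).
So (s - 5)Y = 5/(s^2 + 25) + (-3).
Isolate Y and clear denominators.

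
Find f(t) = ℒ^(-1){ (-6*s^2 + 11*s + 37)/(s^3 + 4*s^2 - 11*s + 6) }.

Factor the denominator: s^3 + 4*s^2 - 11*s + 6 = (s - 1)^2*(s + 6).
Partial fraction decomposition gives [-1/(s - 1)] + [6/(s - 1)^2] + [-5/(s + 6)].
Invert each term: -1/(s - 1) ↔ -e^(t); 6/(s - 1)^2 ↔ 6t·e^(t); -5/(s + 6) ↔ -5e^(-6t).

f(t) = 6*t*exp(t) - exp(t) - 5*exp(-6*t)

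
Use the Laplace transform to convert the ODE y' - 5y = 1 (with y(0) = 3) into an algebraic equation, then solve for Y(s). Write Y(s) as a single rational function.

Take the Laplace transform of both sides.
Using L{y'} = sY - y(0) = sY - 3, the left side becomes (s - 5)Y - (3).
The right side is L{1} = 1/s.
So (s - 5)Y = 1/s + (3).
Isolate Y and clear denominators.

Y(s) = (3*s + 1)/(s^2 - 5*s)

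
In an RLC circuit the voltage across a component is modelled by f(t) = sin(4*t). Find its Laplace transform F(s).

F(s) = 4/(s^2 + 16)

L{sin(4t)} = 4/(s^2 + 16).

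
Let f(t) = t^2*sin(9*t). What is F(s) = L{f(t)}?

F(s) = 54*(s^2 - 27)/(s^2 + 81)^3

L{sin(9t)} = 9/(s^2 + 81).
Then apply L{t^2·g(t)} = (-1)^2 d^2/ds^2[G(s)] with G(s) = 9/(s^2 + 81):
differentiating 2 times and applying the sign gives 54*(s^2 - 27)/(s^2 + 81)^3.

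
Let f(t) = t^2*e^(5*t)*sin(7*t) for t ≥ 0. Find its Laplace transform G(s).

G(s) = 14*(3*s^2 - 30*s + 26)/(s^2 - 10*s + 74)^3

L{sin(7t)} = 7/(s^2 + 49).
Multiplying by e^(5t) shifts s → s - 5, so L{e^(5*t)*sin(7*t)} = 7/((s - 5)^2 + 49).
Then apply L{t^2·g(t)} = (-1)^2 d^2/ds^2[H(s)] with H(s) = 7/((s - 5)^2 + 49):
differentiating 2 times and applying the sign gives 14*(3*s^2 - 30*s + 26)/(s^2 - 10*s + 74)^3.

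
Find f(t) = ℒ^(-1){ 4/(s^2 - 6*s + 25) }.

Rewrite the denominator: s^2 - 6*s + 25 = (s - 3)^2 + 16.
The form in (s - 3) signals a first-shifting-theorem factor e^(3t).
Since L{sin(4t)} = 4/(s^2 + 16), the inverse is e^(3*t)*sin(4*t).

f(t) = exp(3*t)*sin(4*t)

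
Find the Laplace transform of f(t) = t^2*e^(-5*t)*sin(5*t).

10*(3*s^2 + 30*s + 50)/(s^2 + 10*s + 50)^3

L{sin(5t)} = 5/(s^2 + 25).
Multiplying by e^(-5t) shifts s → s + 5, so L{e^(-5*t)*sin(5*t)} = 5/((s + 5)^2 + 25).
Then apply L{t^2·g(t)} = (-1)^2 d^2/ds^2[G(s)] with G(s) = 5/((s + 5)^2 + 25):
differentiating 2 times and applying the sign gives 10*(3*s^2 + 30*s + 50)/(s^2 + 10*s + 50)^3.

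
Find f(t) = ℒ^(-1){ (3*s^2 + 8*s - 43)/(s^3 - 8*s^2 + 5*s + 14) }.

Factor the denominator: s^3 - 8*s^2 + 5*s + 14 = (s - 7)*(s - 2)*(s + 1).
Partial fraction decomposition gives [4/(s - 7)] + [-2/(s + 1)] + [1/(s - 2)].
Invert each term: 4/(s - 7) ↔ 4e^(7t); -2/(s + 1) ↔ -2e^(-t); 1/(s - 2) ↔ e^(2t).

f(t) = 4*exp(7*t) + exp(2*t) - 2*exp(-t)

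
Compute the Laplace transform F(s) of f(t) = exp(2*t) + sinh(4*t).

The transform is linear, so treat each term independently.
L{e^(2t)} = 1/(s - 2); L{sinh(4t)} = 4/(s^2 - 16).

F(s) = 4/(s^2 - 16) + 1/(s - 2)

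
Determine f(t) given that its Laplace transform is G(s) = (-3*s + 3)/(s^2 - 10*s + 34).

f(t) = -4*exp(5*t)*sin(3*t) - 3*exp(5*t)*cos(3*t)

Complete the square in the denominator: s^2 - 10*s + 34 = (s - 5)^2 + 3^2.
Split the numerator to match: -3*s + 3 = -3·(s - 5) - 4·3.
Invert each term: -3·(s - 5)/((s - 5)^2 + 9) ↔ -3e^(5t)cos(3t); -4·3/((s - 5)^2 + 9) ↔ -4e^(5t)sin(3t).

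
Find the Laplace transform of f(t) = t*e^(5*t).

L{e^(5t)} = 1/(s - 5).
Then apply L{t·g(t)} = -d/ds[H(s)] with H(s) = 1/(s - 5):
differentiating 1 time and applying the sign gives (s - 5)^(-2).

(s - 5)^(-2)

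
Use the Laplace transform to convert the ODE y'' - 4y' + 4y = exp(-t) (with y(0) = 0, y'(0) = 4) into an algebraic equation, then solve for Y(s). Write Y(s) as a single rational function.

Y(s) = (4*s + 5)/(s^3 - 3*s^2 + 4)

Take the Laplace transform of both sides.
With L{y''} = s^2 Y - s·y(0) - y'(0) and L{y'} = sY - y(0), with y(0) = 0, y'(0) = 4: the LHS transforms to (s^2 - 4*s + 4)Y - (4).
The right side is L{exp(-t)} = 1/(s + 1).
So (s^2 - 4*s + 4)Y = 1/(s + 1) + (4).
Isolate Y and clear denominators.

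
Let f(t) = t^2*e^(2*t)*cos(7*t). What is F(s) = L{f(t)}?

L{cos(7t)} = s/(s^2 + 49).
Multiplying by e^(2t) shifts s → s - 2, so L{e^(2*t)*cos(7*t)} = (s - 2)/((s - 2)^2 + 49).
Then apply L{t^2·g(t)} = (-1)^2 d^2/ds^2[G(s)] with G(s) = (s - 2)/((s - 2)^2 + 49):
differentiating 2 times and applying the sign gives 2*(s - 2)*(s^2 - 4*s - 143)/(s^2 - 4*s + 53)^3.

F(s) = 2*(s - 2)*(s^2 - 4*s - 143)/(s^2 - 4*s + 53)^3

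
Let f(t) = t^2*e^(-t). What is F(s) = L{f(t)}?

F(s) = 2/(s + 1)^3

L{t^2} = 2!/s^3 = 2/s^3.
By the first shifting theorem, multiplying by e^(-t) replaces s with s + 1.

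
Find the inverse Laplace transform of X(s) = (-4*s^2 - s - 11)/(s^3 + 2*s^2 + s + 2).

Factor the denominator: s^3 + 2*s^2 + s + 2 = (s + 2)*(s^2 + 1).
Partial fraction decomposition gives [-5/(s + 2)] + [s/(s^2 + 1)] + [-3/(s^2 + 1)].
Invert each term: -5/(s + 2) ↔ -5e^(-2t); 1·s/(s^2 + 1) ↔ cos(t); -3·1/(s^2 + 1) ↔ -3sin(t).

-3*sin(t) + cos(t) - 5*exp(-2*t)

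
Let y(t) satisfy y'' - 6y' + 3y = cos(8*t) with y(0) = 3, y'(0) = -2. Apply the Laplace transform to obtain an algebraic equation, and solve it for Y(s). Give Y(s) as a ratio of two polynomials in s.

Y(s) = (3*s^3 - 20*s^2 + 193*s - 1280)/(s^4 - 6*s^3 + 67*s^2 - 384*s + 192)

Take the Laplace transform of both sides.
The derivative rules (L{y''} = s^2 Y - s·y(0) - y'(0) and L{y'} = sY - y(0), with y(0) = 3, y'(0) = -2) turn the left side into (s^2 - 6*s + 3)Y - (3*s - 20).
The right side is L{cos(8*t)} = s/(s^2 + 64).
So (s^2 - 6*s + 3)Y = s/(s^2 + 64) + (3*s - 20).
Divide through and combine into a single rational function.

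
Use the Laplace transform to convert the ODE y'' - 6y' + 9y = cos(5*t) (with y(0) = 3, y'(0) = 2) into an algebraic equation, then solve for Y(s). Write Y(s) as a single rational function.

Y(s) = (3*s^3 - 16*s^2 + 76*s - 400)/(s^4 - 6*s^3 + 34*s^2 - 150*s + 225)

Take the Laplace transform of both sides.
Using L{y''} = s^2 Y - s·y(0) - y'(0) and L{y'} = sY - y(0), with y(0) = 3, y'(0) = 2, the left side becomes (s^2 - 6*s + 9)Y - (3*s - 16).
The right side is L{cos(5*t)} = s/(s^2 + 25).
So (s^2 - 6*s + 9)Y = s/(s^2 + 25) + (3*s - 16).
Solve for Y(s) and write it as one ratio of polynomials.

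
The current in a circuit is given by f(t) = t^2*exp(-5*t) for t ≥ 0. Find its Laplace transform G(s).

G(s) = 2/(s + 5)^3

L{e^(-5t)} = 1/(s + 5).
Then apply L{t^2·g(t)} = (-1)^2 d^2/ds^2[H(s)] with H(s) = 1/(s + 5):
differentiating 2 times and applying the sign gives 2/(s + 5)^3.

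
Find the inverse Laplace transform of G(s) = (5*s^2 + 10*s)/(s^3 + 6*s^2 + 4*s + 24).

-sin(2*t) + 2*cos(2*t) + 3*exp(-6*t)

Factor the denominator: s^3 + 6*s^2 + 4*s + 24 = (s + 6)*(s^2 + 4).
Partial fraction decomposition gives [3/(s + 6)] + [2*s/(s^2 + 4)] + [-2/(s^2 + 4)].
Invert each term: 3/(s + 6) ↔ 3e^(-6t); 2·s/(s^2 + 4) ↔ 2cos(2t); -1·2/(s^2 + 4) ↔ -sin(2t).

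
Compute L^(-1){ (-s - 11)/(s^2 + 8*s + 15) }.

-4*exp(-3*t) + 3*exp(-5*t)

Factor the denominator: s^2 + 8*s + 15 = (s + 3)*(s + 5).
Partial fraction decomposition gives [3/(s + 5)] + [-4/(s + 3)].
Invert each term: 3/(s + 5) ↔ 3e^(-5t); -4/(s + 3) ↔ -4e^(-3t).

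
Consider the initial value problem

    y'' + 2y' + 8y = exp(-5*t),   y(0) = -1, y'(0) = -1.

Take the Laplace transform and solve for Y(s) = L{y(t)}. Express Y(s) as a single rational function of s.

Laplace-transform each side.
Using L{y''} = s^2 Y - s·y(0) - y'(0) and L{y'} = sY - y(0), with y(0) = -1, y'(0) = -1, the left side becomes (s^2 + 2*s + 8)Y - (-s - 3).
The right side is L{exp(-5*t)} = 1/(s + 5).
So (s^2 + 2*s + 8)Y = 1/(s + 5) + (-s - 3).
Isolate Y and clear denominators.

Y(s) = (-s^2 - 8*s - 14)/(s^3 + 7*s^2 + 18*s + 40)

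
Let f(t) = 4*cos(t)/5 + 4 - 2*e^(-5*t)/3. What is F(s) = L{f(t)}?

By linearity of the Laplace transform, transform each term separately.
(4/5)·[L{cos(t)} = s/(s^2 + 1)]; L{4} = 4/s; (-2/3)·[L{e^(-5t)} = 1/(s + 5)].

F(s) = 4*s/(5*(s^2 + 1)) - 2/(3*(s + 5)) + 4/s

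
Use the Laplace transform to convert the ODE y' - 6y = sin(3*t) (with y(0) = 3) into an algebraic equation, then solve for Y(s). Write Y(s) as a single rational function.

Take the Laplace transform of both sides.
With L{y'} = sY - y(0) = sY - 3: the LHS transforms to (s - 6)Y - (3).
The right side is L{sin(3*t)} = 3/(s^2 + 9).
So (s - 6)Y = 3/(s^2 + 9) + (3).
Isolate Y and clear denominators.

Y(s) = (3*s^2 + 30)/(s^3 - 6*s^2 + 9*s - 54)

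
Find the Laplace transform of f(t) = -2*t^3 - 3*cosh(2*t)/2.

The transform is linear, so treat each term independently.
(-3/2)·[L{cosh(2t)} = s/(s^2 - 4)]; (-2)·[L{t^3} = 3!/s^4 = 6/s^4].

-3*s/(2*(s^2 - 4)) - 12/s^4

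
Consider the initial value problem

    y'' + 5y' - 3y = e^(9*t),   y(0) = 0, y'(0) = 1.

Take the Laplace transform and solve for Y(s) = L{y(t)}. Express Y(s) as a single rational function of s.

Laplace-transform each side.
With L{y''} = s^2 Y - s·y(0) - y'(0) and L{y'} = sY - y(0), with y(0) = 0, y'(0) = 1: the LHS transforms to (s^2 + 5*s - 3)Y - (1).
The right side is L{e^(9*t)} = 1/(s - 9).
So (s^2 + 5*s - 3)Y = 1/(s - 9) + (1).
Isolate Y and clear denominators.

Y(s) = (s - 8)/(s^3 - 4*s^2 - 48*s + 27)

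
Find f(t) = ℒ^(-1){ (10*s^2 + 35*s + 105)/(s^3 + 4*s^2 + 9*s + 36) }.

Factor the denominator: s^3 + 4*s^2 + 9*s + 36 = (s + 4)*(s^2 + 9).
Partial fraction decomposition gives [5/(s + 4)] + [5*s/(s^2 + 9)] + [15/(s^2 + 9)].
Invert each term: 5/(s + 4) ↔ 5e^(-4t); 5·s/(s^2 + 9) ↔ 5cos(3t); 5·3/(s^2 + 9) ↔ 5sin(3t).

f(t) = 5*sin(3*t) + 5*cos(3*t) + 5*exp(-4*t)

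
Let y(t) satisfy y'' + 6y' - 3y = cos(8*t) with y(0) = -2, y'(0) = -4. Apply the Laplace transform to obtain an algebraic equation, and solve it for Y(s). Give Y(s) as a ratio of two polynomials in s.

Y(s) = (-2*s^3 - 16*s^2 - 127*s - 1024)/(s^4 + 6*s^3 + 61*s^2 + 384*s - 192)

Laplace-transform each side.
Using L{y''} = s^2 Y - s·y(0) - y'(0) and L{y'} = sY - y(0), with y(0) = -2, y'(0) = -4, the left side becomes (s^2 + 6*s - 3)Y - (-2*s - 16).
The right side is L{cos(8*t)} = s/(s^2 + 64).
So (s^2 + 6*s - 3)Y = s/(s^2 + 64) + (-2*s - 16).
Solve for Y(s) and write it as one ratio of polynomials.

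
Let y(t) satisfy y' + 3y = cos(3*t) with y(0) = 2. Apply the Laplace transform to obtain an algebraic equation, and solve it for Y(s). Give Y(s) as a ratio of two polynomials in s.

Y(s) = (2*s^2 + s + 18)/(s^3 + 3*s^2 + 9*s + 27)

Take the Laplace transform of both sides.
With L{y'} = sY - y(0) = sY - 2: the LHS transforms to (s + 3)Y - (2).
The right side is L{cos(3*t)} = s/(s^2 + 9).
So (s + 3)Y = s/(s^2 + 9) + (2).
Divide through and combine into a single rational function.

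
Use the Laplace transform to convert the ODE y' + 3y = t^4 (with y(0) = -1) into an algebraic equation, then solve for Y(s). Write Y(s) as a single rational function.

Y(s) = (-s^5 + 24)/(s^6 + 3*s^5)

Laplace-transform each side.
The derivative rules (L{y'} = sY - y(0) = sY - (-1)) turn the left side into (s + 3)Y - (-1).
The right side is L{t^4} = 24/s^5.
So (s + 3)Y = 24/s^5 + (-1).
Solve for Y(s) and write it as one ratio of polynomials.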